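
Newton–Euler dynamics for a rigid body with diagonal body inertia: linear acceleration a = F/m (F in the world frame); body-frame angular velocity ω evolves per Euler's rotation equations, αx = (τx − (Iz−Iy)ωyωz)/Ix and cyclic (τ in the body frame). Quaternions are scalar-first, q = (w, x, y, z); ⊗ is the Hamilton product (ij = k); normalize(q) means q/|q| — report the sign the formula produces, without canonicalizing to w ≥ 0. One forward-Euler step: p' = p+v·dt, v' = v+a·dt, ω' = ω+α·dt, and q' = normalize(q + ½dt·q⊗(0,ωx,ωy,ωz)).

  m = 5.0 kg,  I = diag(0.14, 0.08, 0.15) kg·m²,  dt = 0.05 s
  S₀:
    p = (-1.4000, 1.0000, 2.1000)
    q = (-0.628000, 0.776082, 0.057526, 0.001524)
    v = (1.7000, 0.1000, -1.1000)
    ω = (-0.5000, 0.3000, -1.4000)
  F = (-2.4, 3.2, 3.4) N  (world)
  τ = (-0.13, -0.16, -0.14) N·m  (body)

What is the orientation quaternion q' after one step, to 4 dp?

q⊗(0,ω) = (0.3729168, 0.2330064, 0.8973528, 1.1407876)
q + ½dt·q⊗(0,ω), renormalized = (-0.6182, 0.7813, 0.0799, 0.0300)

q' = (-0.6182, 0.7813, 0.0799, 0.0300)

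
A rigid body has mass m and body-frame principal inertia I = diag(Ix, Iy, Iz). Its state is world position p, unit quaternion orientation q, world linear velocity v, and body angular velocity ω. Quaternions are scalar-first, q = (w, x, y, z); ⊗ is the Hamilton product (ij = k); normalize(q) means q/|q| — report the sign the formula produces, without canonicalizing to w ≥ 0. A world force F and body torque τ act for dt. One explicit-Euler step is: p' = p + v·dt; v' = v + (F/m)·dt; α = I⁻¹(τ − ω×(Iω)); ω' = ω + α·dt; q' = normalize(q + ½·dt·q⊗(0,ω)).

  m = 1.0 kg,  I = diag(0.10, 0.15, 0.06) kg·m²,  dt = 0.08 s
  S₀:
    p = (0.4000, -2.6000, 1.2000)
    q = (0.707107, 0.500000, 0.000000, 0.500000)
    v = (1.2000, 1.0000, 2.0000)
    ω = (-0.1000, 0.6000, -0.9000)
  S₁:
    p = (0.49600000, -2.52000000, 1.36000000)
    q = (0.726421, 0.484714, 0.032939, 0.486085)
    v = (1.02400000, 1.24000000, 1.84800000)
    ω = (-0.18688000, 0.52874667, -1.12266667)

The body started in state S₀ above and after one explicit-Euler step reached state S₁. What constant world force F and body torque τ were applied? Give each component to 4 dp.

rate change Δω = (-0.08688000, -0.07125333, -0.22266667)
gyro term ω₀×Iω₀ = (0.0486, 0.0036, -0.0030)
I·α + gyro = (-0.0600, -0.1300, -0.1700)
Δv = v₁−v₀ = (-0.17600000, 0.24000000, -0.15200000)
F = m·Δv/dt = (-2.2000, 3.0000, -1.9000)

F = (-2.2000, 3.0000, -1.9000)
τ = (-0.0600, -0.1300, -0.1700)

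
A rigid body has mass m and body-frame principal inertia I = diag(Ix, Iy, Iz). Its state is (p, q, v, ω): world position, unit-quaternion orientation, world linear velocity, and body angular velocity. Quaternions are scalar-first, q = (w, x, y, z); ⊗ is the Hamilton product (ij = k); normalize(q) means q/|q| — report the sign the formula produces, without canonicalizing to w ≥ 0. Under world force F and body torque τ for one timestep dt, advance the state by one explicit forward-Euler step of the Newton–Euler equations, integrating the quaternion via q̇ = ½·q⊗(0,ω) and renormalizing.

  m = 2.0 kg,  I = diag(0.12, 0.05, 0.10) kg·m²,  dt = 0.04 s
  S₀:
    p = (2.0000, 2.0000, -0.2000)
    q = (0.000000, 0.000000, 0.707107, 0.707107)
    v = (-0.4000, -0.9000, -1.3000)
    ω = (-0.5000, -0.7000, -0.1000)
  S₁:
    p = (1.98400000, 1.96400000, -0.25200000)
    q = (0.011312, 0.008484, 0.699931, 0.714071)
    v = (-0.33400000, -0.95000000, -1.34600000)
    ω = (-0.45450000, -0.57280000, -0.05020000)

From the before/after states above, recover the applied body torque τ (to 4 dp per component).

rate change Δω = (0.04550000, 0.12720000, 0.04980000)
gyro term ω₀×Iω₀ = (0.0035, 0.0010, -0.0245)
τ = I·(Δω/dt) + ω₀×(Iω₀) = (0.1400, 0.1600, 0.1000)

τ = (0.1400, 0.1600, 0.1000)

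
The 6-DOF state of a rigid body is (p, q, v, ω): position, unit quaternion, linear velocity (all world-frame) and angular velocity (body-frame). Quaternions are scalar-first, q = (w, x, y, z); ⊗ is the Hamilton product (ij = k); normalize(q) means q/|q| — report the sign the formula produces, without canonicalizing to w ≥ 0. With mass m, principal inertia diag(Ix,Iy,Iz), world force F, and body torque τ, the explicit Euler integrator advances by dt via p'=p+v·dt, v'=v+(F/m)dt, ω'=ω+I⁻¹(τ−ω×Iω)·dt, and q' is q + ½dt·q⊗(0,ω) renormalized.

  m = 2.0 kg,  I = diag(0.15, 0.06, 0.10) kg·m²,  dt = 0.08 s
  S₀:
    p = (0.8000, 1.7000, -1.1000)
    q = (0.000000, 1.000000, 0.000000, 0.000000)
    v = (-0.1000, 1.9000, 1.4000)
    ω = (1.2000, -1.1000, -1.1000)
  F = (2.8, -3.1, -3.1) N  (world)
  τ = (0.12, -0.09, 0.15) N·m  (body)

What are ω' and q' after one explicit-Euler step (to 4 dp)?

angular accel α = (0.4773, -0.4000, 0.3120)
ω + α·dt = (1.2382, -1.1320, -1.0750)
Hamilton product q⊗(0,ω) = (-1.2000000, 0.0000000, 1.1000000, -1.1000000)
q + ½dt·q⊗(0,ω), renormalized = (-0.0479, 0.9969, 0.0439, -0.0439)

ω' = (1.2382, -1.1320, -1.0750)
q' = (-0.0479, 0.9969, 0.0439, -0.0439)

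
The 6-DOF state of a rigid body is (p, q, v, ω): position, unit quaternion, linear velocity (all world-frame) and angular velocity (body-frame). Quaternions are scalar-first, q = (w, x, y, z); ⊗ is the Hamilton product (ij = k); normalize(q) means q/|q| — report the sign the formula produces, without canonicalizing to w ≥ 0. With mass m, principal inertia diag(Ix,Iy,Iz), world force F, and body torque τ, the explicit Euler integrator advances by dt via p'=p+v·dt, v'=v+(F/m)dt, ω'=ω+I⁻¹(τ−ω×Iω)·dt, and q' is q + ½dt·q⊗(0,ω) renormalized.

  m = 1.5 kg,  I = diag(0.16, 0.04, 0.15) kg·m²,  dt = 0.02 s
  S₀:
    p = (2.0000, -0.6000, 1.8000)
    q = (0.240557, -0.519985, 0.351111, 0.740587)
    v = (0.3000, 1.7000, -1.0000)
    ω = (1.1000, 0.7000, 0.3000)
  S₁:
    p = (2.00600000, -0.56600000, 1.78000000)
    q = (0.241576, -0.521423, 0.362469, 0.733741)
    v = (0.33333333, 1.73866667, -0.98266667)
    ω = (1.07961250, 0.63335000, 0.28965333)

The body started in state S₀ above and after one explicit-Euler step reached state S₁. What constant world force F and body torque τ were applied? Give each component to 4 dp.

F = (2.5000, 2.9000, 1.3000)
τ = (-0.1400, -0.1300, -0.1700)

rate change Δω = (-0.02038750, -0.06665000, -0.01034667)
gyro term ω₀×Iω₀ = (0.0231, 0.0033, -0.0924)
τ = I·(Δω/dt) + ω₀×(Iω₀) = (-0.1400, -0.1300, -0.1700)
Δv = v₁−v₀ = (0.03333333, 0.03866667, 0.01733333)
m·(v₁−v₀)/dt = (2.5000, 2.9000, 1.3000)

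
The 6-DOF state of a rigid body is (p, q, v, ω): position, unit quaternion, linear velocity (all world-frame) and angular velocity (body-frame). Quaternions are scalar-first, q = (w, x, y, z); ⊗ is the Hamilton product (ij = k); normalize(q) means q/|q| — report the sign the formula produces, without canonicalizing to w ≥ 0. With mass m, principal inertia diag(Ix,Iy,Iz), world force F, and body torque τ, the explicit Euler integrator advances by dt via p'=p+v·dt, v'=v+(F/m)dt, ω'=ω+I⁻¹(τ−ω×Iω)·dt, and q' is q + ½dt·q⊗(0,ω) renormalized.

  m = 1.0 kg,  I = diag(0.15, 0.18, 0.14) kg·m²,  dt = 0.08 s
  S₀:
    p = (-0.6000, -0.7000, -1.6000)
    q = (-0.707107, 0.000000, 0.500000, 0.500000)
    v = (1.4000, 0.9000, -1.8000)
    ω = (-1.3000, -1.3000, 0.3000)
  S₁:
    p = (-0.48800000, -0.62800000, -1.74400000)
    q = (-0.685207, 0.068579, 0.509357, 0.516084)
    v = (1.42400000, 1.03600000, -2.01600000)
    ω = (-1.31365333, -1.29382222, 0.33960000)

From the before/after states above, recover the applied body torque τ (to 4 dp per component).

τ = (-0.0100, 0.0100, 0.1200)

rate change Δω = (-0.01365333, 0.00617778, 0.03960000)
I·α + gyro = (-0.0100, 0.0100, 0.1200)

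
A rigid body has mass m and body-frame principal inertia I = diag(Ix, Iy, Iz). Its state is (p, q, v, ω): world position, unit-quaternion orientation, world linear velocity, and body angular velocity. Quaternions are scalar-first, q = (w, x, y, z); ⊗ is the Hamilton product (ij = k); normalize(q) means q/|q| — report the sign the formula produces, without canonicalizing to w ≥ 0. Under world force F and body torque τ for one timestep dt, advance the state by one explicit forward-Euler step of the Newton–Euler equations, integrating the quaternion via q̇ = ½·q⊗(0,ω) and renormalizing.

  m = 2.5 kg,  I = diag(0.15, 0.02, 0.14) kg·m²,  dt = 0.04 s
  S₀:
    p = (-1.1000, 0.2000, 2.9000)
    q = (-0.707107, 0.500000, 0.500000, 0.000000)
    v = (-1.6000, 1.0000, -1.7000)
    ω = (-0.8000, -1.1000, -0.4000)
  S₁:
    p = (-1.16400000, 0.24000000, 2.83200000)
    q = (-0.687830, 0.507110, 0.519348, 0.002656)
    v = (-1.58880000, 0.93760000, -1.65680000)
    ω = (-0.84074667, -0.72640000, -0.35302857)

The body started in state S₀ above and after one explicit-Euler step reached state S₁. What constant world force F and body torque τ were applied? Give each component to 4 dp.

F = (0.7000, -3.9000, 2.7000)
τ = (-0.1000, 0.1900, 0.0500)

v₁ − v₀ = (0.01120000, -0.06240000, 0.04320000)
F = m·Δv/dt = (0.7000, -3.9000, 2.7000)
Δω = ω₁−ω₀ = (-0.04074667, 0.37360000, 0.04697143)
precession coupling = (0.0528, 0.0032, -0.1144)
applied torque τ = (-0.1000, 0.1900, 0.0500)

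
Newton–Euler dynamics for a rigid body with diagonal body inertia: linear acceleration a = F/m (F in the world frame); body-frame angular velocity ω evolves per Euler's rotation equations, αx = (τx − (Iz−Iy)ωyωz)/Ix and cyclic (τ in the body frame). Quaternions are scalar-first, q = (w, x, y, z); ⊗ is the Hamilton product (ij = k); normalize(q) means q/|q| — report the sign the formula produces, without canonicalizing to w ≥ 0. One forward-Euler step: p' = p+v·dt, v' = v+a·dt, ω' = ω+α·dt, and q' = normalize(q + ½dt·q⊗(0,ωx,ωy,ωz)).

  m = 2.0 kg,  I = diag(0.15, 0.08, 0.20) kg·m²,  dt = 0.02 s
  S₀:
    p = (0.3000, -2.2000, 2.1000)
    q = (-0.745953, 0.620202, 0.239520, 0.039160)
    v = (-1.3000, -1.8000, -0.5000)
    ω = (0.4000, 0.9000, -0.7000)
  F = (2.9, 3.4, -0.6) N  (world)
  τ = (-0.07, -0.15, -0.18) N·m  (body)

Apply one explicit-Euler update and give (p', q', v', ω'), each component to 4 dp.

p' = (0.2740, -2.2360, 2.0900)
q' = (-0.7503, 0.6151, 0.2373, 0.0490)
v' = (-1.2710, -1.7660, -0.5060)
ω' = (0.4007, 0.8590, -0.7155)

p + v·dt = (0.2740, -2.2360, 2.0900)
new velocity v' = (-1.2710, -1.7660, -0.5060)
ω×(Iω) gyroscopic = (-0.0756, 0.0140, -0.0252)
(τ − ω×Iω)/I = (0.0373, -2.0500, -0.7740)
ω' = ω + α·dt = (0.4007, 0.8590, -0.7155)
q⊗(0,ω) = (-0.4362368, -0.5012892, -0.2215523, 0.9845409)
q' = normalize(q + ½dt·q⊗(0,ω)) = (-0.7503, 0.6151, 0.2373, 0.0490)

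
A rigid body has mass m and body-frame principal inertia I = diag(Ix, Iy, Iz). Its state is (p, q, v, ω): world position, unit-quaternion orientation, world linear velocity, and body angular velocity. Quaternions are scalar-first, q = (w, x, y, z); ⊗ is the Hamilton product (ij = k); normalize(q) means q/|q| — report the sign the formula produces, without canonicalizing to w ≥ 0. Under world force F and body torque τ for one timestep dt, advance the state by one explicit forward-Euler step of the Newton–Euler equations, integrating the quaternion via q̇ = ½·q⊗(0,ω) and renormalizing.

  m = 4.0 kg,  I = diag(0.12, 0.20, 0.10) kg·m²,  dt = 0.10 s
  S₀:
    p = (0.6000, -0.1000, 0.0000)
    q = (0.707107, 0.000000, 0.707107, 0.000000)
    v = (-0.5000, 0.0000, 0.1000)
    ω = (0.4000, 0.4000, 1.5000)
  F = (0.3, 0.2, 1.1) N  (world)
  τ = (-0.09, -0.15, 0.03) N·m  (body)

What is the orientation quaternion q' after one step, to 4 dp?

q' = (0.6907, 0.0670, 0.7189, 0.0388)

q⊗(0,ω) = (-0.2828428, 1.3435033, 0.2828428, 0.7778177)
updated quaternion q' = (0.6907, 0.0670, 0.7189, 0.0388)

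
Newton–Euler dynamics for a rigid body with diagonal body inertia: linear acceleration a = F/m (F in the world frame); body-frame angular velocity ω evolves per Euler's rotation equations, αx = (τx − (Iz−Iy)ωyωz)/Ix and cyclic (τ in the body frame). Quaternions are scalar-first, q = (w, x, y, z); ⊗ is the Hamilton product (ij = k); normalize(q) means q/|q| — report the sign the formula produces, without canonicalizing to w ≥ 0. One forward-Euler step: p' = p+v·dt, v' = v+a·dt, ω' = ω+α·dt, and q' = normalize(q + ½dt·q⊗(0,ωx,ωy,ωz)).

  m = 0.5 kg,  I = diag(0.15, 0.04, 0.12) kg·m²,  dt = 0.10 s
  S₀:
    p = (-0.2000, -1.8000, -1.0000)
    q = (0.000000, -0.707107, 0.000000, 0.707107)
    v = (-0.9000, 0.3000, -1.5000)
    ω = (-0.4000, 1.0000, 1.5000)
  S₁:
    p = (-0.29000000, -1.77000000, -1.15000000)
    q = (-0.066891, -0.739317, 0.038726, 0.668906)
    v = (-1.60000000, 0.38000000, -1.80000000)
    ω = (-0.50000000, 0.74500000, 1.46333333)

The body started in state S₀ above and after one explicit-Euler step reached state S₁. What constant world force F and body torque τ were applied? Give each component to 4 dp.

F = (-3.5000, 0.4000, -1.5000)
τ = (-0.0300, -0.1200, 0.0000)

v₁ − v₀ = (-0.70000000, 0.08000000, -0.30000000)
applied force F = (-3.5000, 0.4000, -1.5000)
rate change Δω = (-0.10000000, -0.25500000, -0.03666667)
I·α + gyro = (-0.0300, -0.1200, 0.0000)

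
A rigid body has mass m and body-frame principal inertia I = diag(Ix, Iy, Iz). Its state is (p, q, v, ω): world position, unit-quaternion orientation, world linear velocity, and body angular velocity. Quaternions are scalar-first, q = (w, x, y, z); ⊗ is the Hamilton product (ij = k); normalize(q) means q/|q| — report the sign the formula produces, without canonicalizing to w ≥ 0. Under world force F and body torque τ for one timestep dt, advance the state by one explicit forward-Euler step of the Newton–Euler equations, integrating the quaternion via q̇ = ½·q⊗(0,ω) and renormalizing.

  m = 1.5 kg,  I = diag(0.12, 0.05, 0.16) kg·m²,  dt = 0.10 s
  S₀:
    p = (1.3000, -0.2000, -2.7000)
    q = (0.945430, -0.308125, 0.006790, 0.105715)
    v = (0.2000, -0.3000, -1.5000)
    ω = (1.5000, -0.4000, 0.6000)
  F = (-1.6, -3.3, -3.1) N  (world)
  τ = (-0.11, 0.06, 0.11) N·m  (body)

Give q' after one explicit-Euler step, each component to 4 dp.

2q̇ = q⊗(0,ω) = (0.4014745, 1.4645050, -0.0347245, 0.6803230)
updated quaternion q' = (0.9622, -0.2341, 0.0050, 0.1392)

q' = (0.9622, -0.2341, 0.0050, 0.1392)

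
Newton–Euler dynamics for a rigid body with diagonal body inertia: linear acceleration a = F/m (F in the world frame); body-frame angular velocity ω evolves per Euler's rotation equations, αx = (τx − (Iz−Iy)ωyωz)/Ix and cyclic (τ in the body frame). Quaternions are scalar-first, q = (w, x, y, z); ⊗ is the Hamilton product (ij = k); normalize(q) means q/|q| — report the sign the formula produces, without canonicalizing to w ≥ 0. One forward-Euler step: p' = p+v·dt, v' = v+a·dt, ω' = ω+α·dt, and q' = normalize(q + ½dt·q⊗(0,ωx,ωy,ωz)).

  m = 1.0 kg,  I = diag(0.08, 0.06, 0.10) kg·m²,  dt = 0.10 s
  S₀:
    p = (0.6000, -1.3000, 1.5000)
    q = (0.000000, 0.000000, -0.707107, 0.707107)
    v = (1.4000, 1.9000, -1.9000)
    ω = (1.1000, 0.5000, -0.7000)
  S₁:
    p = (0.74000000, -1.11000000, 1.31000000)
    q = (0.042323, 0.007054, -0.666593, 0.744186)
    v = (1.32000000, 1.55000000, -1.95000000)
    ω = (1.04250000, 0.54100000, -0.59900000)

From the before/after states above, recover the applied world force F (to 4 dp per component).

F = (-0.8000, -3.5000, -0.5000)

velocity change Δv = (-0.08000000, -0.35000000, -0.05000000)
F = m·Δv/dt = (-0.8000, -3.5000, -0.5000)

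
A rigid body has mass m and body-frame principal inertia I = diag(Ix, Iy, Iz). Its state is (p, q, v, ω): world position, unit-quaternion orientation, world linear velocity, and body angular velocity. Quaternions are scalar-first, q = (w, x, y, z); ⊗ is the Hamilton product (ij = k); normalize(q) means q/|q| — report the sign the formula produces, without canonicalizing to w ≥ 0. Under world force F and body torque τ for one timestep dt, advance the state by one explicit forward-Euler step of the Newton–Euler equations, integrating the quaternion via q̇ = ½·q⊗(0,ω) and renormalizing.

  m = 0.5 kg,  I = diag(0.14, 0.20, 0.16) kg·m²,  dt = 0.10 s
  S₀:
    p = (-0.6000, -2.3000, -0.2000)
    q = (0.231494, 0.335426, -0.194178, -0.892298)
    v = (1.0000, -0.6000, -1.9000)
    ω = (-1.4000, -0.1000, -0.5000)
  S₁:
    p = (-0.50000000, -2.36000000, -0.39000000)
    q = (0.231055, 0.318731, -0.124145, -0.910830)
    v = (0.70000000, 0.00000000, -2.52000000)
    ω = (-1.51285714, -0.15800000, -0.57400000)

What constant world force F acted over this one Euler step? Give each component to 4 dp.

F = (-1.5000, 3.0000, -3.1000)

v₁ − v₀ = (-0.30000000, 0.60000000, -0.62000000)
applied force F = (-1.5000, 3.0000, -3.1000)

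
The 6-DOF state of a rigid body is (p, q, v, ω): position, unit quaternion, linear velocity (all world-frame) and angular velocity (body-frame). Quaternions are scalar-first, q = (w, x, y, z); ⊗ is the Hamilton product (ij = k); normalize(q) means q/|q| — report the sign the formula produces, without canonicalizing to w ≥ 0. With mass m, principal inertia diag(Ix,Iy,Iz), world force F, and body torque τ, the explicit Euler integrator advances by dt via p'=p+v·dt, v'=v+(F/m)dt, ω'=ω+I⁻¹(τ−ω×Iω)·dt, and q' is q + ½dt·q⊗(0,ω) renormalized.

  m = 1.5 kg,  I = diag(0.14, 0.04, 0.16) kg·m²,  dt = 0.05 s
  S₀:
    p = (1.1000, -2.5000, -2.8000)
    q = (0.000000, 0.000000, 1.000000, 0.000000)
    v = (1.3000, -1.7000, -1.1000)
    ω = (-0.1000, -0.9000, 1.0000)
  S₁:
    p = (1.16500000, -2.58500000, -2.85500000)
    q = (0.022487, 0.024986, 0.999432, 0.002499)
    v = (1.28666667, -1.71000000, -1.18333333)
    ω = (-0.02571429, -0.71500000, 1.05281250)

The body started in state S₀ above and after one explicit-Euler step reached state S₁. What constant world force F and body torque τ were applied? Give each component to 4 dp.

Δv = v₁−v₀ = (-0.01333333, -0.01000000, -0.08333333)
m·(v₁−v₀)/dt = (-0.4000, -0.3000, -2.5000)
rate change Δω = (0.07428571, 0.18500000, 0.05281250)
precession coupling = (-0.1080, 0.0020, -0.0090)
τ = I·(Δω/dt) + ω₀×(Iω₀) = (0.1000, 0.1500, 0.1600)

F = (-0.4000, -0.3000, -2.5000)
τ = (0.1000, 0.1500, 0.1600)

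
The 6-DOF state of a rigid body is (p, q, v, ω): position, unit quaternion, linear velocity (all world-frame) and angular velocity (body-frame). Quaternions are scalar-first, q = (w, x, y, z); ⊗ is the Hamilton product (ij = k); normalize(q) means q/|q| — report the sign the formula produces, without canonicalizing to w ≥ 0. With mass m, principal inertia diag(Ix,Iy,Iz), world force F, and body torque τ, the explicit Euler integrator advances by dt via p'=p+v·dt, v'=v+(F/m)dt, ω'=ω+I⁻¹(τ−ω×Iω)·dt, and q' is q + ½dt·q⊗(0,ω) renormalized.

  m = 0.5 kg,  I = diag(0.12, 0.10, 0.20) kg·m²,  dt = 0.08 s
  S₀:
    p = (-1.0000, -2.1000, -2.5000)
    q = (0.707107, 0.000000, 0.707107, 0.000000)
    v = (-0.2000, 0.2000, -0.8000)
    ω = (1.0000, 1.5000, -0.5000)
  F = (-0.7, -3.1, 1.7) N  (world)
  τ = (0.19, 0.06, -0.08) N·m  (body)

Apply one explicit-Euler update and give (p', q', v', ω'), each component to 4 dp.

p' = (-1.0160, -2.0840, -2.5640)
q' = (0.6628, 0.0141, 0.7474, -0.0423)
v' = (-0.3120, -0.2960, -0.5280)
ω' = (1.1767, 1.5160, -0.5200)

new position p' = (-1.0160, -2.0840, -2.5640)
v' = v + a·dt = (-0.3120, -0.2960, -0.5280)
precession coupling ω×(Iω) = (-0.0750, 0.0400, -0.0300)
(τ − ω×Iω)/I = (2.2083, 0.2000, -0.2500)
new body rate ω' = (1.1767, 1.5160, -0.5200)
Hamilton product q⊗(0,ω) = (-1.0606605, 0.3535535, 1.0606605, -1.0606605)
updated quaternion q' = (0.6628, 0.0141, 0.7474, -0.0423)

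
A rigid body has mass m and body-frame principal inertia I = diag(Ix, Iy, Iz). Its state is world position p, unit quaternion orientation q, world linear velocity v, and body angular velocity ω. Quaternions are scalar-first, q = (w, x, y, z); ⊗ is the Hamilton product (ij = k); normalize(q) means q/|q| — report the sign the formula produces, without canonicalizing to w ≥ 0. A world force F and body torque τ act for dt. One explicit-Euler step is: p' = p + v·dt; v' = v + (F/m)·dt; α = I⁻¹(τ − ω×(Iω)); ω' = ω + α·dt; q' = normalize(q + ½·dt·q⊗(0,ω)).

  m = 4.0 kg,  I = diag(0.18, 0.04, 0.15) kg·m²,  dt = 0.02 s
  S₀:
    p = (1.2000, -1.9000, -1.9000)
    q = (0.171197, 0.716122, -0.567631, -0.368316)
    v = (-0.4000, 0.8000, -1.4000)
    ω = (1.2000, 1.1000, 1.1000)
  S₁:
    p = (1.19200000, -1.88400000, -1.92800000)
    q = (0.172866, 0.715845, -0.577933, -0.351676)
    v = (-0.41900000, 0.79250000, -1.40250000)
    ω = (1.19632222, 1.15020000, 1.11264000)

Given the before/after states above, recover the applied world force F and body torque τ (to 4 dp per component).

Δω = ω₁−ω₀ = (-0.00367778, 0.05020000, 0.01264000)
precession coupling = (0.1331, 0.0396, -0.1848)
applied torque τ = (0.1000, 0.1400, -0.0900)
velocity change Δv = (-0.01900000, -0.00750000, -0.00250000)
applied force F = (-3.8000, -1.5000, -0.5000)

F = (-3.8000, -1.5000, -0.5000)
τ = (0.1000, 0.1400, -0.0900)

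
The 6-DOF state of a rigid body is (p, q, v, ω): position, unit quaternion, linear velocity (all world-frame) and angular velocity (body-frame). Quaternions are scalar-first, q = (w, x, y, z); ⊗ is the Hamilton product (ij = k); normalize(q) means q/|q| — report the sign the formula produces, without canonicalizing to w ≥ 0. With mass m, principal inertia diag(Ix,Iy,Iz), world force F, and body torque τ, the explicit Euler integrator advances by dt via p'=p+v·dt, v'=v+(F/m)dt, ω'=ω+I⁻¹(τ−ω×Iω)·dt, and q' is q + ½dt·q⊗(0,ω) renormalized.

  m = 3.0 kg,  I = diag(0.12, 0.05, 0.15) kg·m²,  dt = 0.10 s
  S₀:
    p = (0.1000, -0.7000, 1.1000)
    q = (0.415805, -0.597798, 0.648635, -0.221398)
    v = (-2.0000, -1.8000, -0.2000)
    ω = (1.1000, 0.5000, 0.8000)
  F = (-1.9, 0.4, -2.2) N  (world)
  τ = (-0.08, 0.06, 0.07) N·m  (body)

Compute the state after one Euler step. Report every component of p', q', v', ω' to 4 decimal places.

p' = (-0.1000, -0.8800, 1.0800)
q' = (0.4402, -0.5420, 0.6690, -0.2547)
v' = (-2.0633, -1.7867, -0.2733)
ω' = (1.0000, 0.6728, 0.8723)

(τ − ω×Iω)/I = (-1.0000, 1.7280, 0.7233)
new body rate ω' = (1.0000, 0.6728, 0.8723)
q⊗(0,ω) = (0.5103787, 1.0869925, 0.4426031, -0.6797535)
q' = normalize(q + ½dt·q⊗(0,ω)) = (0.4402, -0.5420, 0.6690, -0.2547)
linear accel F/m = (-0.6333, 0.1333, -0.7333)
p + v·dt = (-0.1000, -0.8800, 1.0800)
new velocity v' = (-2.0633, -1.7867, -0.2733)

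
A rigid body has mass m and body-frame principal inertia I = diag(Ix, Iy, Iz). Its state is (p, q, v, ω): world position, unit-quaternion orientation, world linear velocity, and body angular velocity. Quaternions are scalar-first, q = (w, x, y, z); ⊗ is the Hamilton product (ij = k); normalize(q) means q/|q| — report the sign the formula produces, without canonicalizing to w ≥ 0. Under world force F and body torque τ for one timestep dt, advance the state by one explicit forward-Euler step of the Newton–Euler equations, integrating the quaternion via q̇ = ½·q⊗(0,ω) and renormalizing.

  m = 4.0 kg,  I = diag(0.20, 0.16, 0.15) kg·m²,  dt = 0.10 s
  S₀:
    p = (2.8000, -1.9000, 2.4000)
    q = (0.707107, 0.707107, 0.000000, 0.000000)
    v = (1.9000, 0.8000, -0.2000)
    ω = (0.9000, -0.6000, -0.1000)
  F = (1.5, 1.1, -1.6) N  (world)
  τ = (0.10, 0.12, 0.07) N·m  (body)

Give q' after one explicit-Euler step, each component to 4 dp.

q⊗(0,ω) = (-0.6363963, 0.6363963, -0.3535535, -0.4949749)
q' = normalize(q + ½dt·q⊗(0,ω)) = (0.6743, 0.7378, -0.0177, -0.0247)

q' = (0.6743, 0.7378, -0.0177, -0.0247)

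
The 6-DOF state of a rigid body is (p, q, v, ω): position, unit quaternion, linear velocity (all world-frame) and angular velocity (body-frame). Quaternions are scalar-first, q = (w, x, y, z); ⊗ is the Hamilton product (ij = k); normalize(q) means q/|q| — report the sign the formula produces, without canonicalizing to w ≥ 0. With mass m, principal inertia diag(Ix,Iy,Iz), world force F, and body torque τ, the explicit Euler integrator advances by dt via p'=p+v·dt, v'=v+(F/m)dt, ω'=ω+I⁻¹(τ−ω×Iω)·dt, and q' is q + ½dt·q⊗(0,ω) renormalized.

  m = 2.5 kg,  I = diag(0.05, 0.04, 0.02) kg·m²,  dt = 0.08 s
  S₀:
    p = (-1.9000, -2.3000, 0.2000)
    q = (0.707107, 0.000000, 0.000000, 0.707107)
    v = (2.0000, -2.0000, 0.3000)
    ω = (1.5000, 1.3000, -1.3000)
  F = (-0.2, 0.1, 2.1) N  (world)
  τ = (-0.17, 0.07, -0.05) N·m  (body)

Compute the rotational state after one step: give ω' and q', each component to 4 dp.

ω' = (1.1739, 1.5570, -1.4220)
q' = (0.7405, 0.0056, 0.0788, 0.6673)

precession coupling ω×(Iω) = (0.0338, -0.0585, -0.0195)
(τ − ω×Iω)/I = (-4.0760, 3.2125, -1.5250)
ω' = ω + α·dt = (1.1739, 1.5570, -1.4220)
2q̇ = q⊗(0,ω) = (0.9192391, 0.1414214, 1.9798996, -0.9192391)
q + ½dt·q⊗(0,ω), renormalized = (0.7405, 0.0056, 0.0788, 0.6673)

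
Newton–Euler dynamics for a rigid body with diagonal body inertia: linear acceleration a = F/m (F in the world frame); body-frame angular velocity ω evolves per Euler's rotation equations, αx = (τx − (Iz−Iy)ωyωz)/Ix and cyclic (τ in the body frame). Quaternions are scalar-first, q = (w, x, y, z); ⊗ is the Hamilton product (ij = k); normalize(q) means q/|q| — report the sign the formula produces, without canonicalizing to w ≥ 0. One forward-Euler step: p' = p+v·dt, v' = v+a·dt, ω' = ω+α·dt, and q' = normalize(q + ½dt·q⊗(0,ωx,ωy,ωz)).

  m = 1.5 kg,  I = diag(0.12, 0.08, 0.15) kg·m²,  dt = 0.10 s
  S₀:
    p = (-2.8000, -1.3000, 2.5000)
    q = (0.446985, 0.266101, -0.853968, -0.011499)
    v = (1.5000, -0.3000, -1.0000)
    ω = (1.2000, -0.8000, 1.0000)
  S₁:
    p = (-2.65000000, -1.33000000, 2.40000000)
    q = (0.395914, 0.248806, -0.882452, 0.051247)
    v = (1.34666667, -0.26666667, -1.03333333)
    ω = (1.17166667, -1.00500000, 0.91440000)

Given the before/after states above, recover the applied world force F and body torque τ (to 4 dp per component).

Δv = v₁−v₀ = (-0.15333333, 0.03333333, -0.03333333)
applied force F = (-2.3000, 0.5000, -0.5000)
Δω = ω₁−ω₀ = (-0.02833333, -0.20500000, -0.08560000)
precession coupling = (-0.0560, -0.0360, 0.0384)
applied torque τ = (-0.0900, -0.2000, -0.0900)

F = (-2.3000, 0.5000, -0.5000)
τ = (-0.0900, -0.2000, -0.0900)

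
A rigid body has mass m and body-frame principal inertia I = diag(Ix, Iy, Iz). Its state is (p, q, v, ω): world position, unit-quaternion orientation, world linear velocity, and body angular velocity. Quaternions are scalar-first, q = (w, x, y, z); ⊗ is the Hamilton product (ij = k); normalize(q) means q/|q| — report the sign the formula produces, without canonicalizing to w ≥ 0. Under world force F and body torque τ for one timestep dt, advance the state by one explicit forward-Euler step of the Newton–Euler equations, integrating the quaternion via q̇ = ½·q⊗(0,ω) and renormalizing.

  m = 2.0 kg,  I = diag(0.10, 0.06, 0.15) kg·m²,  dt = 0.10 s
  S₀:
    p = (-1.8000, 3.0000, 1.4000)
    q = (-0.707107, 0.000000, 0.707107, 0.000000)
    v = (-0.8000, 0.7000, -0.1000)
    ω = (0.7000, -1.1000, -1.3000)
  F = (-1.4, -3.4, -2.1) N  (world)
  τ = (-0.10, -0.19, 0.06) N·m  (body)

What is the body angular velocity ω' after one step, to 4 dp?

gyro term ω×Iω = (0.1287, 0.0455, 0.0308)
angular accel α = (-2.2870, -3.9250, 0.1947)
ω' = ω + α·dt = (0.4713, -1.4925, -1.2805)

ω' = (0.4713, -1.4925, -1.2805)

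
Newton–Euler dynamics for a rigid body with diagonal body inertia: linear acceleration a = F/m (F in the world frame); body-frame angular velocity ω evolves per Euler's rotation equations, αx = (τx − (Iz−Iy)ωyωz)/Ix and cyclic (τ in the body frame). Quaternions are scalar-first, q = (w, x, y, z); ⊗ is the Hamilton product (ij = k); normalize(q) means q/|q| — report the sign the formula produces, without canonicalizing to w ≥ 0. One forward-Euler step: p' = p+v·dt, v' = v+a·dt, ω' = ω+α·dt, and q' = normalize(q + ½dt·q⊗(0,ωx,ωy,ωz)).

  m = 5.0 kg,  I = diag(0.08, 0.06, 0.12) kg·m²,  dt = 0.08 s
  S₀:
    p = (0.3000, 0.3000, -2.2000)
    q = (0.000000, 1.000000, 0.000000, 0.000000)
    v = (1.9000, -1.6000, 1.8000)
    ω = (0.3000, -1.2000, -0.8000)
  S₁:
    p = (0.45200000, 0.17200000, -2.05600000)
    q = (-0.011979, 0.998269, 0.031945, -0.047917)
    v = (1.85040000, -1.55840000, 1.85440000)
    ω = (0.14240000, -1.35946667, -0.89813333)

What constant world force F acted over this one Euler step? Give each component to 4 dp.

F = (-3.1000, 2.6000, 3.4000)

Δv = v₁−v₀ = (-0.04960000, 0.04160000, 0.05440000)
applied force F = (-3.1000, 2.6000, 3.4000)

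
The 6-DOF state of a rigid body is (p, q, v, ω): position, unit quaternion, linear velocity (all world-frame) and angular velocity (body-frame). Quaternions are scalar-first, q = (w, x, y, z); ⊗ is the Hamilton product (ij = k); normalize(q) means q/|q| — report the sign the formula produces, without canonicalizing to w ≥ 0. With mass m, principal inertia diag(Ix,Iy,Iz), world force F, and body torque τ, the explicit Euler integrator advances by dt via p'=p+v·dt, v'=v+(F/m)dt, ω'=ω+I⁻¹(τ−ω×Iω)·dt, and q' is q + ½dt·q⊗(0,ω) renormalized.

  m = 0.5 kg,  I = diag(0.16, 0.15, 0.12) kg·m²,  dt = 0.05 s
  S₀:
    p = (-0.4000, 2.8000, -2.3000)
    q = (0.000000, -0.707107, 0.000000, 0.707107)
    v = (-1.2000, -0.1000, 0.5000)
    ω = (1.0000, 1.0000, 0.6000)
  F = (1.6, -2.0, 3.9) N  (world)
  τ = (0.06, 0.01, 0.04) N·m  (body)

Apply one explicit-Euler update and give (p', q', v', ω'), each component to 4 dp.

p' = (-0.4600, 2.7950, -2.2750)
q' = (0.0071, -0.7243, 0.0283, 0.6889)
v' = (-1.0400, -0.3000, 0.8900)
ω' = (1.0244, 0.9953, 0.6208)

p + v·dt = (-0.4600, 2.7950, -2.2750)
v' = v + a·dt = (-1.0400, -0.3000, 0.8900)
α = I⁻¹(τ − ω×Iω) = (0.4875, -0.0933, 0.4167)
ω' = ω + α·dt = (1.0244, 0.9953, 0.6208)
Hamilton product q⊗(0,ω) = (0.2828428, -0.7071070, 1.1313712, -0.7071070)
q' = normalize(q + ½dt·q⊗(0,ω)) = (0.0071, -0.7243, 0.0283, 0.6889)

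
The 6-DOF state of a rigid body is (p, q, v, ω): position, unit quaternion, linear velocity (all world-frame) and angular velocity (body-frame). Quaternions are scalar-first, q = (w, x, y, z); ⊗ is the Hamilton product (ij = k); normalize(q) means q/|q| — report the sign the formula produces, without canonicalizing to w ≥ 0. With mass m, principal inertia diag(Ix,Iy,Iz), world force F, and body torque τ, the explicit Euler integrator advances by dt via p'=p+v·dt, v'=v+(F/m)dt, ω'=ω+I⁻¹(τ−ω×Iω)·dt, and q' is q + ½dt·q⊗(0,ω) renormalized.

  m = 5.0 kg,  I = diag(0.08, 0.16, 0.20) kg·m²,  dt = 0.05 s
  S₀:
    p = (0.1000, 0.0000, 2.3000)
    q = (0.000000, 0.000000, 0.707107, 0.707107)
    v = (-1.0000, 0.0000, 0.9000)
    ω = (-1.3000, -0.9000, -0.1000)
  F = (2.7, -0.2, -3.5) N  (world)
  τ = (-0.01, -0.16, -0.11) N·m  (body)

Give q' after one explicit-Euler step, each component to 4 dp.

q' = (0.0177, 0.0141, 0.6836, 0.7295)

2q̇ = q⊗(0,ω) = (0.7071070, 0.5656856, -0.9192391, 0.9192391)
updated quaternion q' = (0.0177, 0.0141, 0.6836, 0.7295)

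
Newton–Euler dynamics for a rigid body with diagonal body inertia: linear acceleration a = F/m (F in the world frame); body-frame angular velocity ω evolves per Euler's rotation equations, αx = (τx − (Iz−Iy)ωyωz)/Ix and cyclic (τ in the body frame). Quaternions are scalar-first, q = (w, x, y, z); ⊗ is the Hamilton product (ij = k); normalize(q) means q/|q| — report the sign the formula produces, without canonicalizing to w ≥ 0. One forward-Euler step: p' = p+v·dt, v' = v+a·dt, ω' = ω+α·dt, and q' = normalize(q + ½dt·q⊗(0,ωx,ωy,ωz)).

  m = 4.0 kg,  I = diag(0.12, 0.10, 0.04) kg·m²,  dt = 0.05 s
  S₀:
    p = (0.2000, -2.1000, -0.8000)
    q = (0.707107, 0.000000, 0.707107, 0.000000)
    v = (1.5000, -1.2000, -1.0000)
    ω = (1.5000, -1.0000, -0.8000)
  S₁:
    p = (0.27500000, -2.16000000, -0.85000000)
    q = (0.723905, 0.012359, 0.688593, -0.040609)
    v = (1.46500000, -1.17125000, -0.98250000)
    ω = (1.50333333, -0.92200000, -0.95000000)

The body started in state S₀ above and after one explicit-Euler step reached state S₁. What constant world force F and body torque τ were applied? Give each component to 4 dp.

F = (-2.8000, 2.3000, 1.4000)
τ = (-0.0400, 0.0600, -0.0900)

velocity change Δv = (-0.03500000, 0.02875000, 0.01750000)
applied force F = (-2.8000, 2.3000, 1.4000)
Δω = ω₁−ω₀ = (0.00333333, 0.07800000, -0.15000000)
precession coupling = (-0.0480, -0.0960, 0.0300)
I·α + gyro = (-0.0400, 0.0600, -0.0900)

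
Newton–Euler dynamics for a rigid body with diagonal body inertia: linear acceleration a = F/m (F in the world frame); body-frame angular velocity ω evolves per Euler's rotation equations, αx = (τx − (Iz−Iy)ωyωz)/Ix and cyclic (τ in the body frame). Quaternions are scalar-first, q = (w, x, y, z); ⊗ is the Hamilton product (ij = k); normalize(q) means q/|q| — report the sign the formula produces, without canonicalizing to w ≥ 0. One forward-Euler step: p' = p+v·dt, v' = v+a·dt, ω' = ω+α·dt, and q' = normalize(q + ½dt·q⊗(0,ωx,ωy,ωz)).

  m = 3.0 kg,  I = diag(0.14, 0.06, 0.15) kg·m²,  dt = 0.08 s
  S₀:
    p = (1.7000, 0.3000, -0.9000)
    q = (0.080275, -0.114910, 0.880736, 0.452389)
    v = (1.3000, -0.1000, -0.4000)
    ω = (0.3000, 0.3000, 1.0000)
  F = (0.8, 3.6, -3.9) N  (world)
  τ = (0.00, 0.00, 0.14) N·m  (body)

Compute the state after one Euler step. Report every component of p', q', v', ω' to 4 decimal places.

a = F/m = (0.2667, 1.2000, -1.3000)
p + v·dt = (1.8040, 0.2920, -0.9320)
v' = v + a·dt = (1.3213, -0.0040, -0.5040)
precession coupling ω×(Iω) = (0.0270, -0.0030, -0.0072)
(τ − ω×Iω)/I = (-0.1929, 0.0500, 0.9813)
new body rate ω' = (0.2846, 0.3040, 1.0785)
Hamilton product q⊗(0,ω) = (-0.6821368, 0.7691018, 0.2747092, -0.2184188)
q + ½dt·q⊗(0,ω), renormalized = (0.0529, -0.0841, 0.8909, 0.4432)

p' = (1.8040, 0.2920, -0.9320)
q' = (0.0529, -0.0841, 0.8909, 0.4432)
v' = (1.3213, -0.0040, -0.5040)
ω' = (0.2846, 0.3040, 1.0785)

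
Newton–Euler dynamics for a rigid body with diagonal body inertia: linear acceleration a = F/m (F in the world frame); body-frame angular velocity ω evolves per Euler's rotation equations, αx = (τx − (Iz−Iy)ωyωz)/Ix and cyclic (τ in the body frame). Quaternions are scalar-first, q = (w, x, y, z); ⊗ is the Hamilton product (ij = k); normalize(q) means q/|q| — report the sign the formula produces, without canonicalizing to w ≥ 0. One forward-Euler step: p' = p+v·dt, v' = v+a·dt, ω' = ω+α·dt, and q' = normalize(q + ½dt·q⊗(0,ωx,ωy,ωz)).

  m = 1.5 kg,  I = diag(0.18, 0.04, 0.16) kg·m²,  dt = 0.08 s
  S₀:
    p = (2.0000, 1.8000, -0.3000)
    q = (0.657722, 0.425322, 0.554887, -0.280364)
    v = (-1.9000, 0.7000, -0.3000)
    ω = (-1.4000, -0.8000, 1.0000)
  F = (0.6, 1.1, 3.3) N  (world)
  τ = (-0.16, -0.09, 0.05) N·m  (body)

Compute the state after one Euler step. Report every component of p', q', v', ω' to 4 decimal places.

a = F/m = (0.4000, 0.7333, 2.2000)
p + v·dt = (1.8480, 1.8560, -0.3240)
new velocity v' = (-1.8680, 0.7587, -0.1240)
(τ − ω×Iω)/I = (-0.3556, -1.5500, 1.2925)
ω' = ω + α·dt = (-1.4284, -0.9240, 1.1034)
q⊗(0,ω) = (1.3197244, -0.5902150, -0.5589900, 1.0943062)
q' = normalize(q + ½dt·q⊗(0,ω)) = (0.7085, 0.4006, 0.5310, -0.2359)

p' = (1.8480, 1.8560, -0.3240)
q' = (0.7085, 0.4006, 0.5310, -0.2359)
v' = (-1.8680, 0.7587, -0.1240)
ω' = (-1.4284, -0.9240, 1.1034)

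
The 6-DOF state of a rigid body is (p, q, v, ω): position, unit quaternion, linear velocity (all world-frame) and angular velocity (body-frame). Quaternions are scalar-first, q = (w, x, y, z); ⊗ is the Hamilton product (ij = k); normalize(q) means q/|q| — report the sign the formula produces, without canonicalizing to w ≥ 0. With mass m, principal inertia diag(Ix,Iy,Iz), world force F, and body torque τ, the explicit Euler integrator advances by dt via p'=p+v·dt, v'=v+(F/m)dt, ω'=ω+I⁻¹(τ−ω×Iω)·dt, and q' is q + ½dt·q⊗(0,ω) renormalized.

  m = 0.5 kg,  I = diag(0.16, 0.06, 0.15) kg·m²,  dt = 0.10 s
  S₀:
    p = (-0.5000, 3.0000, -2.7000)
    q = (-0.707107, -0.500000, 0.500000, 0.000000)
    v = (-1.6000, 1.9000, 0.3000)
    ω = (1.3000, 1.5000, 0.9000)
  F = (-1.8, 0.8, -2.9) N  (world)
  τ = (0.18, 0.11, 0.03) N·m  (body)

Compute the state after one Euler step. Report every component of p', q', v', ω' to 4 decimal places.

p' = (-0.6600, 3.1900, -2.6700)
q' = (-0.7079, -0.5204, 0.4667, -0.1012)
v' = (-1.9600, 2.0600, -0.2800)
ω' = (1.3366, 1.6638, 1.0500)

gyro term ω×Iω = (0.1215, 0.0117, -0.1950)
α = I⁻¹(τ − ω×Iω) = (0.3656, 1.6383, 1.5000)
ω' = ω + α·dt = (1.3366, 1.6638, 1.0500)
2q̇ = q⊗(0,ω) = (-0.1000000, -0.4692391, -0.6106605, -2.0363963)
updated quaternion q' = (-0.7079, -0.5204, 0.4667, -0.1012)
p + v·dt = (-0.6600, 3.1900, -2.6700)
new velocity v' = (-1.9600, 2.0600, -0.2800)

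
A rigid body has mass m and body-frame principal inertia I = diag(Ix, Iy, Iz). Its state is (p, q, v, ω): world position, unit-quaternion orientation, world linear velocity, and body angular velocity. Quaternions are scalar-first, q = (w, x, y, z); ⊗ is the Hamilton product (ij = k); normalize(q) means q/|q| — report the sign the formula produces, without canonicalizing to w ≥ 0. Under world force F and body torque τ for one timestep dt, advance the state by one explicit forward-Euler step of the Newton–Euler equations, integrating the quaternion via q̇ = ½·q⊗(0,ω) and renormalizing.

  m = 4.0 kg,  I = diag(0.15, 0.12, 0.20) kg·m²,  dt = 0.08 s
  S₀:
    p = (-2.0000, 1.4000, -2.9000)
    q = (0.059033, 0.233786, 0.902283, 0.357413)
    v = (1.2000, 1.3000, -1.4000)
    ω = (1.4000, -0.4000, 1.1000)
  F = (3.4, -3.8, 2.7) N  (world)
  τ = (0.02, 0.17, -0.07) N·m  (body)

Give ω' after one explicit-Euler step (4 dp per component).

ω' = (1.4294, -0.2353, 1.0653)

gyro term ω×Iω = (-0.0352, -0.0770, 0.0168)
α = I⁻¹(τ − ω×Iω) = (0.3680, 2.0583, -0.4340)
new body rate ω' = (1.4294, -0.2353, 1.0653)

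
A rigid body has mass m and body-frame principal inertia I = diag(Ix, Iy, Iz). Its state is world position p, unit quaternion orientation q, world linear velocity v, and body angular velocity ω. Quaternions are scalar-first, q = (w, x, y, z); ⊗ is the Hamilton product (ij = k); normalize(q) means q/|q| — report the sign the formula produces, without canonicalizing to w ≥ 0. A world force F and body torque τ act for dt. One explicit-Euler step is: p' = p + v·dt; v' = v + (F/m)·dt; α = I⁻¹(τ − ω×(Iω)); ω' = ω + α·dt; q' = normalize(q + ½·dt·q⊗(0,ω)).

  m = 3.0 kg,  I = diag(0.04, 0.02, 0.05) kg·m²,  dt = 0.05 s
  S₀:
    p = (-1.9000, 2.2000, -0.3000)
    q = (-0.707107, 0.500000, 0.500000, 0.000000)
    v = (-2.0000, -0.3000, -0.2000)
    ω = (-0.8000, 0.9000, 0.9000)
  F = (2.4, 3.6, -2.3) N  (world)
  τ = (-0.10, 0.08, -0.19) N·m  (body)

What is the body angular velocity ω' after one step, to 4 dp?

ω' = (-0.9554, 1.0820, 0.6956)

precession coupling ω×(Iω) = (0.0243, 0.0072, 0.0144)
α = I⁻¹(τ − ω×Iω) = (-3.1075, 3.6400, -4.0880)
ω + α·dt = (-0.9554, 1.0820, 0.6956)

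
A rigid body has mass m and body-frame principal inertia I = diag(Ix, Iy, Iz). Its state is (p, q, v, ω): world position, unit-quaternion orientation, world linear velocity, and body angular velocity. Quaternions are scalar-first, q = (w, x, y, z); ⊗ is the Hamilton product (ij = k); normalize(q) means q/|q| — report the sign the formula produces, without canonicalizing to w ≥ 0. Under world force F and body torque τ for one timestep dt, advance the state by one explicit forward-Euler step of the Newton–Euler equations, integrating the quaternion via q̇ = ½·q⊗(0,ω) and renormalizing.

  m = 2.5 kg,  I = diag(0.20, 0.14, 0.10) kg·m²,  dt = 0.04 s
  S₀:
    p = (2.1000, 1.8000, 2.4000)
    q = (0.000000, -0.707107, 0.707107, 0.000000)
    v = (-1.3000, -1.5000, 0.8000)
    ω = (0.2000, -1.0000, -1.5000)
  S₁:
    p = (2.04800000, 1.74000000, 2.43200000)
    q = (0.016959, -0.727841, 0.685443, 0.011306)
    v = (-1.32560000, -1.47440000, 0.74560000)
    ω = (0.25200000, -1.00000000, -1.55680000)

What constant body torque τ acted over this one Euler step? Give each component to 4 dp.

ω₁ − ω₀ = (0.05200000, 0.00000000, -0.05680000)
ω₀×(Iω₀) = (-0.0600, -0.0300, 0.0120)
τ = I·(Δω/dt) + ω₀×(Iω₀) = (0.2000, -0.0300, -0.1300)

τ = (0.2000, -0.0300, -0.1300)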